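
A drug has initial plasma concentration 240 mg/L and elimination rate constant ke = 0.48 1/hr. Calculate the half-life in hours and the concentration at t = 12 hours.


t_half = ln(2) / ke = 0.693147 / 0.48 = 1.444 hr
C(t) = C0 * exp(-ke*t) = 240 * exp(-0.48*12)
C(12) = 0.7563 mg/L


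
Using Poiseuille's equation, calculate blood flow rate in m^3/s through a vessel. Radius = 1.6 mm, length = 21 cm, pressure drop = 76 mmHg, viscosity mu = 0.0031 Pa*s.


Q = pi*r^4*dP / (8*mu*L)
r = 0.0016 m, L = 0.21 m
dP = 76 mmHg = 10132.472 Pa
Q = 4.0057e-05 m^3/s


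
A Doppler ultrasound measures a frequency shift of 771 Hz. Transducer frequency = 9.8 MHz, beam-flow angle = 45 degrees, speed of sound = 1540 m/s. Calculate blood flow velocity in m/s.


v = fd * c / (2 * f0 * cos(theta))
v = 771 * 1540 / (2 * 9.8000e+06 * cos(45))
v = 0.08567 m/s


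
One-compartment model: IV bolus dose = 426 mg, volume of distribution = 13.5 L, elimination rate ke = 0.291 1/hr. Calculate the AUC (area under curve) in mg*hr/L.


C0 = Dose/Vd = 426/13.5 = 31.5556 mg/L
AUC = C0/ke = 31.5556/0.291
AUC = 108.4 mg*hr/L


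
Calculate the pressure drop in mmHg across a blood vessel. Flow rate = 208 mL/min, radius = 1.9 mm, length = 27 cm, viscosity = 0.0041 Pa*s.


dP = 8*mu*L*Q / (pi*r^4)
Q = 208 mL/min = 3.46667e-06 m^3/s
dP = 749.87 Pa = 749.87 / 133.322 mmHg = 5.625 mmHg


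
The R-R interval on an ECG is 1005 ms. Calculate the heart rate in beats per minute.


HR = 60 / RR_interval(s)
RR = 1005 ms = 1.005 s
HR = 60 / 1.005 = 59.7 bpm


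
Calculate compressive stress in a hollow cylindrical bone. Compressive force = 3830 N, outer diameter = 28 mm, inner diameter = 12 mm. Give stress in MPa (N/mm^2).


A = pi*(r_o^2 - r_i^2)
r_o = 14 mm, r_i = 6 mm
A = 502.655 mm^2
sigma = F/A = 3830 / 502.655
sigma = 7.62 MPa


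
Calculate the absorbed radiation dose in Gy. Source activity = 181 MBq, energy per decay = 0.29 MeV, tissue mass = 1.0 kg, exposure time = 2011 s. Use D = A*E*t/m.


A = 181 MBq = 1.8100e+08 Bq
E = 0.29 MeV = 4.6458e-14 J
D = A*E*t/m = 1.8100e+08*4.6458e-14*2011/1.0
D = 0.01691 Gy


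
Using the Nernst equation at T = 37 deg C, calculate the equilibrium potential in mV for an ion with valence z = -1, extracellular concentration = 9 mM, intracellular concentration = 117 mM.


E = (RT/(zF)) * ln(C_out/C_in)
T = 37 + 273.15 = 310.15 K
E = (8.314 * 310.15 / (-1 * 96485)) * ln(9/117)
E = 68.55 mV


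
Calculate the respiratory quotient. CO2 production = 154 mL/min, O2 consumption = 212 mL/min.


RQ = VCO2 / VO2
RQ = 154 / 212
RQ = 0.7264


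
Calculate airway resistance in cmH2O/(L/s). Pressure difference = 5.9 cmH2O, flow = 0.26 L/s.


R = dP / flow
R = 5.9 / 0.26
R = 22.69 cmH2O/(L/s)


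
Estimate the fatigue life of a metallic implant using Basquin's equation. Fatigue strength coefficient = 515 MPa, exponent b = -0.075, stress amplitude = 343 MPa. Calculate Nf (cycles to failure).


sigma_a = sigma_f' * (2Nf)^b
2Nf = (sigma_a/sigma_f')^(1/b)
2Nf = (343/515)^(1/-0.075)
2Nf = 225.68782
Nf = 112.8


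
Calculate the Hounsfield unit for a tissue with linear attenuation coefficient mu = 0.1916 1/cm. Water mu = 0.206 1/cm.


HU = ((mu_tissue - mu_water) / mu_water) * 1000
HU = ((0.1916 - 0.206) / 0.206) * 1000
HU = -69.9


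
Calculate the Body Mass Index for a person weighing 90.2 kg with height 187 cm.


BMI = weight / height^2
height = 187 cm = 1.87 m
BMI = 90.2 / 1.87^2
BMI = 25.79 kg/m^2


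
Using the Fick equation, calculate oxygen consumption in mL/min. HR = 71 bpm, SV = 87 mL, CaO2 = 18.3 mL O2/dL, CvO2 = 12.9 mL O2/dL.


CO = HR*SV = 71*87/1000 = 6.177 L/min
a-v O2 diff = 18.3 - 12.9 = 5.4 mL/dL
VO2 = CO * (CaO2-CvO2) * 10 dL/L
VO2 = 6.177 * 5.4 * 10
VO2 = 333.6 mL/min


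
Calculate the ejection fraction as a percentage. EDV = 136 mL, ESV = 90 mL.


SV = EDV - ESV = 136 - 90 = 46 mL
EF = SV/EDV * 100 = 46/136 * 100
EF = 33.82%


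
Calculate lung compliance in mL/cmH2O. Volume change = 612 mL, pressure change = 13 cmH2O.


C = dV / dP
C = 612 / 13
C = 47.08 mL/cmH2O


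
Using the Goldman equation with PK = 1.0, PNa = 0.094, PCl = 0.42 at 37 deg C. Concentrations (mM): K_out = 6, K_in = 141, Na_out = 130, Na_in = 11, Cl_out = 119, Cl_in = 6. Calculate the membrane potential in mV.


Vm = (RT/F)*ln((PK*Ko + PNa*Nao + PCl*Cli)/(PK*Ki + PNa*Nai + PCl*Clo))
Numer = 20.74, Denom = 192.014
Vm = -59.48 mV


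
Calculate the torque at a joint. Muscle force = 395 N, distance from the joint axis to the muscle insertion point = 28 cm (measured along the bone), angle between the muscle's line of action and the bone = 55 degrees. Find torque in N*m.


Torque = F * d * sin(theta)   (moment arm = d*sin(theta))
d = 28 cm = 0.28 m
Torque = 395 * 0.28 * sin(55)
Torque = 90.6 N*m


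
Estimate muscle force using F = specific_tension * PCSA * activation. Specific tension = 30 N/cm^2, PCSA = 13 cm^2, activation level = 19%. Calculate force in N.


F = sigma * PCSA * activation
F = 30 * 13 * 0.19
F = 74.1 N


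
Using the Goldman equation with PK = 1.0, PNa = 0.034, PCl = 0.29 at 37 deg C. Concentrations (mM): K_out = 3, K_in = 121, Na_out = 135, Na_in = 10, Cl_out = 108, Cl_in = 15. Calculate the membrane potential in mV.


Vm = (RT/F)*ln((PK*Ko + PNa*Nao + PCl*Cli)/(PK*Ki + PNa*Nai + PCl*Clo))
Numer = 11.94, Denom = 152.66
Vm = -68.1 mV


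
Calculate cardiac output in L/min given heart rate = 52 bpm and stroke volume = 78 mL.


CO = HR * SV
CO = 52 * 78 / 1000
CO = 4.056 L/min


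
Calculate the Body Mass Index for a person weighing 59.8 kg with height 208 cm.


BMI = weight / height^2
height = 208 cm = 2.08 m
BMI = 59.8 / 2.08^2
BMI = 13.82 kg/m^2


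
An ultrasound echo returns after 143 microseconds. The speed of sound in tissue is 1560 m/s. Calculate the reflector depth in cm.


depth = c * t / 2
t = 143 us = 1.4300e-04 s
depth = 1560 * 1.4300e-04 / 2
depth = 0.11154 m = 11.154 cm


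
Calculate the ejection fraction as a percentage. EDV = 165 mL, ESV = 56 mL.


SV = EDV - ESV = 165 - 56 = 109 mL
EF = SV/EDV * 100 = 109/165 * 100
EF = 66.06%


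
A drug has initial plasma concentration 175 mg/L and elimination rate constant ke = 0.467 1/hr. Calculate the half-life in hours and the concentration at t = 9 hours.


t_half = ln(2) / ke = 0.693147 / 0.467 = 1.484 hr
C(t) = C0 * exp(-ke*t) = 175 * exp(-0.467*9)
C(9) = 2.616 mg/L


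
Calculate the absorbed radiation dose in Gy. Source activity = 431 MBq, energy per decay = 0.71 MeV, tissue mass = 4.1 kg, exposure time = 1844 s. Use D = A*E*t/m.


A = 431 MBq = 4.3100e+08 Bq
E = 0.71 MeV = 1.13742e-13 J
D = A*E*t/m = 4.3100e+08*1.13742e-13*1844/4.1
D = 0.02205 Gy


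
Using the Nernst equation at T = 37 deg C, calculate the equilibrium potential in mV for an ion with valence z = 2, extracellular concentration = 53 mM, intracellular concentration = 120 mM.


E = (RT/(zF)) * ln(C_out/C_in)
T = 37 + 273.15 = 310.15 K
E = (8.314 * 310.15 / (2 * 96485)) * ln(53/120)
E = -10.92 mV


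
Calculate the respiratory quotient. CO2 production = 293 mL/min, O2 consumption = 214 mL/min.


RQ = VCO2 / VO2
RQ = 293 / 214
RQ = 1.369


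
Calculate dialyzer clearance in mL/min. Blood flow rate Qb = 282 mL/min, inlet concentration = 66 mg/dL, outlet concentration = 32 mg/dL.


K = Qb * (Cb_in - Cb_out) / Cb_in
K = 282 * (66 - 32) / 66
K = 145.3 mL/min


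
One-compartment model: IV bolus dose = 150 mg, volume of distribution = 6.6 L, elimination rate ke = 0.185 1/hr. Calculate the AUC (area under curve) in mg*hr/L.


C0 = Dose/Vd = 150/6.6 = 22.7273 mg/L
AUC = C0/ke = 22.7273/0.185
AUC = 122.9 mg*hr/L


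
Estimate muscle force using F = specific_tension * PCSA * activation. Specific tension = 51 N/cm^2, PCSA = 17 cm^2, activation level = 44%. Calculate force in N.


F = sigma * PCSA * activation
F = 51 * 17 * 0.44
F = 381.5 N


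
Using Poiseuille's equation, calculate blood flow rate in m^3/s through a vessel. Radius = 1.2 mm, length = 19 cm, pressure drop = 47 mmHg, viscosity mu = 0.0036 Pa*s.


Q = pi*r^4*dP / (8*mu*L)
r = 0.0012 m, L = 0.19 m
dP = 47 mmHg = 6266.134 Pa
Q = 7.4598e-06 m^3/s


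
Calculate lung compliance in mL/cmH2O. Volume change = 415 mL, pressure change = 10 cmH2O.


C = dV / dP
C = 415 / 10
C = 41.5 mL/cmH2O


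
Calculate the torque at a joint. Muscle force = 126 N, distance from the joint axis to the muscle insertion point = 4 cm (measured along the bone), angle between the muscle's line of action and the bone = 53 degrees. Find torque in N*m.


Torque = F * d * sin(theta)   (moment arm = d*sin(theta))
d = 4 cm = 0.04 m
Torque = 126 * 0.04 * sin(53)
Torque = 4.025 N*m


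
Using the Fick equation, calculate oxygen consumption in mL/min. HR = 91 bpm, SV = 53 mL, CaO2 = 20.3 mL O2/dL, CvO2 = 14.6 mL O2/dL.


CO = HR*SV = 91*53/1000 = 4.823 L/min
a-v O2 diff = 20.3 - 14.6 = 5.7 mL/dL
VO2 = CO * (CaO2-CvO2) * 10 dL/L
VO2 = 4.823 * 5.7 * 10
VO2 = 274.9 mL/min


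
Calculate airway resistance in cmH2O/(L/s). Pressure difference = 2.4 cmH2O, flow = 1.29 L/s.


R = dP / flow
R = 2.4 / 1.29
R = 1.86 cmH2O/(L/s)


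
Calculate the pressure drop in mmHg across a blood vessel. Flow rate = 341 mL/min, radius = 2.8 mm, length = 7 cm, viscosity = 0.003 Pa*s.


dP = 8*mu*L*Q / (pi*r^4)
Q = 341 mL/min = 5.68333e-06 m^3/s
dP = 49.4459 Pa = 49.4459 / 133.322 mmHg = 0.3709 mmHg


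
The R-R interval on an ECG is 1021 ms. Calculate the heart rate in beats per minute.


HR = 60 / RR_interval(s)
RR = 1021 ms = 1.021 s
HR = 60 / 1.021 = 58.77 bpm


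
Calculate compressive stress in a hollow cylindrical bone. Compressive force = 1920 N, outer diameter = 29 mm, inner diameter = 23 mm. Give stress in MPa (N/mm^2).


A = pi*(r_o^2 - r_i^2)
r_o = 14.5 mm, r_i = 11.5 mm
A = 245.044 mm^2
sigma = F/A = 1920 / 245.044
sigma = 7.835 MPa


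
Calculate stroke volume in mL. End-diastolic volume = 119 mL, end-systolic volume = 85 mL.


SV = EDV - ESV
SV = 119 - 85
SV = 34 mL


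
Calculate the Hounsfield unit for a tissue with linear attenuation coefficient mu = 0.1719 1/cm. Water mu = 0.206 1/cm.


HU = ((mu_tissue - mu_water) / mu_water) * 1000
HU = ((0.1719 - 0.206) / 0.206) * 1000
HU = -165.5


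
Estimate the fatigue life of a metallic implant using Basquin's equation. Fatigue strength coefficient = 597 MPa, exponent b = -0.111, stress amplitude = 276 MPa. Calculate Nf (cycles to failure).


sigma_a = sigma_f' * (2Nf)^b
2Nf = (sigma_a/sigma_f')^(1/b)
2Nf = (276/597)^(1/-0.111)
2Nf = 1043.7725
Nf = 521.9


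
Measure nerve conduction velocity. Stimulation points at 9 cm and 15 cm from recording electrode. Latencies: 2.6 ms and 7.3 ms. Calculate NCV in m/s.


Distance = (15 - 9) / 100 = 0.06 m
dt = (7.3 - 2.6) / 1000 = 0.0047 s
NCV = dist / dt = 12.77 m/s


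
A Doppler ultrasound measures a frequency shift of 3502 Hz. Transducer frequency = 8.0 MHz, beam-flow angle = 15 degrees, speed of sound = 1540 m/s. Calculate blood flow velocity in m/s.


v = fd * c / (2 * f0 * cos(theta))
v = 3502 * 1540 / (2 * 8.0000e+06 * cos(15))
v = 0.349 m/s


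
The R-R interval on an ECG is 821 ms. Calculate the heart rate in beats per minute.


HR = 60 / RR_interval(s)
RR = 821 ms = 0.821 s
HR = 60 / 0.821 = 73.08 bpm


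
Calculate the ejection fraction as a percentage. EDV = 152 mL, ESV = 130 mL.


SV = EDV - ESV = 152 - 130 = 22 mL
EF = SV/EDV * 100 = 22/152 * 100
EF = 14.47%


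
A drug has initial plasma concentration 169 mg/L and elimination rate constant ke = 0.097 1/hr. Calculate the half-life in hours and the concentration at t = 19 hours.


t_half = ln(2) / ke = 0.693147 / 0.097 = 7.146 hr
C(t) = C0 * exp(-ke*t) = 169 * exp(-0.097*19)
C(19) = 26.76 mg/L


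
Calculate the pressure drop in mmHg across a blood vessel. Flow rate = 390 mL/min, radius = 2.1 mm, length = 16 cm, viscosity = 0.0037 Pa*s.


dP = 8*mu*L*Q / (pi*r^4)
Q = 390 mL/min = 6.5e-06 m^3/s
dP = 503.846 Pa = 503.846 / 133.322 mmHg = 3.779 mmHg


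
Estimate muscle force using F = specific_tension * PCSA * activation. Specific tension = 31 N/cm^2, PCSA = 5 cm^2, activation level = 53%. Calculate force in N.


F = sigma * PCSA * activation
F = 31 * 5 * 0.53
F = 82.15 N


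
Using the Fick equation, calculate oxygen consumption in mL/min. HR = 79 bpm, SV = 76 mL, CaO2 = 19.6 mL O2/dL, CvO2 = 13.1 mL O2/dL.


CO = HR*SV = 79*76/1000 = 6.004 L/min
a-v O2 diff = 19.6 - 13.1 = 6.5 mL/dL
VO2 = CO * (CaO2-CvO2) * 10 dL/L
VO2 = 6.004 * 6.5 * 10
VO2 = 390.3 mL/min


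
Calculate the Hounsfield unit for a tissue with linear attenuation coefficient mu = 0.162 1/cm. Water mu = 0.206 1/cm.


HU = ((mu_tissue - mu_water) / mu_water) * 1000
HU = ((0.162 - 0.206) / 0.206) * 1000
HU = -213.6


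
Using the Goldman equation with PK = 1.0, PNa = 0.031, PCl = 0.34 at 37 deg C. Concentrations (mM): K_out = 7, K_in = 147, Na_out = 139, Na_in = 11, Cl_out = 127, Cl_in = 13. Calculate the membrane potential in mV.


Vm = (RT/F)*ln((PK*Ko + PNa*Nao + PCl*Cli)/(PK*Ki + PNa*Nai + PCl*Clo))
Numer = 15.729, Denom = 190.521
Vm = -66.66 mV


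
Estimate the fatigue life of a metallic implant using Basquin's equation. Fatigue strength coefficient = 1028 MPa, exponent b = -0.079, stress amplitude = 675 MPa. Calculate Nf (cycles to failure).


sigma_a = sigma_f' * (2Nf)^b
2Nf = (sigma_a/sigma_f')^(1/b)
2Nf = (675/1028)^(1/-0.079)
2Nf = 205.36353
Nf = 102.7


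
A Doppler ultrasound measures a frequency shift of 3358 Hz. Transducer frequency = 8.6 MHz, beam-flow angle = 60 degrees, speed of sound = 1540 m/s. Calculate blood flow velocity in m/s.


v = fd * c / (2 * f0 * cos(theta))
v = 3358 * 1540 / (2 * 8.6000e+06 * cos(60))
v = 0.6013 m/s


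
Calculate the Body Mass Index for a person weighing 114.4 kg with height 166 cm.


BMI = weight / height^2
height = 166 cm = 1.66 m
BMI = 114.4 / 1.66^2
BMI = 41.52 kg/m^2


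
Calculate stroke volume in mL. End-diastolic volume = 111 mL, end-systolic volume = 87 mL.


SV = EDV - ESV
SV = 111 - 87
SV = 24 mL


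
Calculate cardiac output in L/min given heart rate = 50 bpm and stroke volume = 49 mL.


CO = HR * SV
CO = 50 * 49 / 1000
CO = 2.45 L/min


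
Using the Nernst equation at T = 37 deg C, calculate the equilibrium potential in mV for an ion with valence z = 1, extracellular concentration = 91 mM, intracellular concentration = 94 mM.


E = (RT/(zF)) * ln(C_out/C_in)
T = 37 + 273.15 = 310.15 K
E = (8.314 * 310.15 / (1 * 96485)) * ln(91/94)
E = -0.8668 mV


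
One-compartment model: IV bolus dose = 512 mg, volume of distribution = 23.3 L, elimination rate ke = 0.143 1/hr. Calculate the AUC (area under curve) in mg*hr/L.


C0 = Dose/Vd = 512/23.3 = 21.9742 mg/L
AUC = C0/ke = 21.9742/0.143
AUC = 153.7 mg*hr/L


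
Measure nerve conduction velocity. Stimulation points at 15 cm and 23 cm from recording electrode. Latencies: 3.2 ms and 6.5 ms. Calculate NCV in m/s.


Distance = (23 - 15) / 100 = 0.08 m
dt = (6.5 - 3.2) / 1000 = 0.0033 s
NCV = dist / dt = 24.24 m/s


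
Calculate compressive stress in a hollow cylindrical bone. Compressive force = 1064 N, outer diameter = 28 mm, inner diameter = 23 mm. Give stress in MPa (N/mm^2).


A = pi*(r_o^2 - r_i^2)
r_o = 14 mm, r_i = 11.5 mm
A = 200.277 mm^2
sigma = F/A = 1064 / 200.277
sigma = 5.313 MPa


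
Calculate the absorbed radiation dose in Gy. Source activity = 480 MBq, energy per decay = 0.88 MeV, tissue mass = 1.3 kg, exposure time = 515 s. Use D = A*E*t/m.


A = 480 MBq = 4.8000e+08 Bq
E = 0.88 MeV = 1.40976e-13 J
D = A*E*t/m = 4.8000e+08*1.40976e-13*515/1.3
D = 0.02681 Gy


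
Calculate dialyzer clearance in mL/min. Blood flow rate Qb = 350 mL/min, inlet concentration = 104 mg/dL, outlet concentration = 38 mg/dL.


K = Qb * (Cb_in - Cb_out) / Cb_in
K = 350 * (104 - 38) / 104
K = 222.1 mL/min


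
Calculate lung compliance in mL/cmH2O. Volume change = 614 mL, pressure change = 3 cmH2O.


C = dV / dP
C = 614 / 3
C = 204.7 mL/cmH2O


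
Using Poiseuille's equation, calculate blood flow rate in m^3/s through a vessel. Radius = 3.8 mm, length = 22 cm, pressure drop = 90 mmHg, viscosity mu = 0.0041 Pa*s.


Q = pi*r^4*dP / (8*mu*L)
r = 0.0038 m, L = 0.22 m
dP = 90 mmHg = 11998.98 Pa
Q = 0.001089 m^3/s


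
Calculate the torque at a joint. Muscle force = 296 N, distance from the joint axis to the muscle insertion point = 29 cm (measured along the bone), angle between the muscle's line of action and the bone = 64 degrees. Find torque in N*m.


Torque = F * d * sin(theta)   (moment arm = d*sin(theta))
d = 29 cm = 0.29 m
Torque = 296 * 0.29 * sin(64)
Torque = 77.15 N*m


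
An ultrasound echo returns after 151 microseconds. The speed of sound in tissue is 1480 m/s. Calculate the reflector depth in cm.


depth = c * t / 2
t = 151 us = 1.5100e-04 s
depth = 1480 * 1.5100e-04 / 2
depth = 0.11174 m = 11.174 cm


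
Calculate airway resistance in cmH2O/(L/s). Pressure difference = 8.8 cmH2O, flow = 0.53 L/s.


R = dP / flow
R = 8.8 / 0.53
R = 16.6 cmH2O/(L/s)


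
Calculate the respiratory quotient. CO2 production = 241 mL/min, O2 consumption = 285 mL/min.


RQ = VCO2 / VO2
RQ = 241 / 285
RQ = 0.8456


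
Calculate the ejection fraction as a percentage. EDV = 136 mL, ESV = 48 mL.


SV = EDV - ESV = 136 - 48 = 88 mL
EF = SV/EDV * 100 = 88/136 * 100
EF = 64.71%


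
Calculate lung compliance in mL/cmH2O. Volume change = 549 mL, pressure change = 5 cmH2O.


C = dV / dP
C = 549 / 5
C = 109.8 mL/cmH2O


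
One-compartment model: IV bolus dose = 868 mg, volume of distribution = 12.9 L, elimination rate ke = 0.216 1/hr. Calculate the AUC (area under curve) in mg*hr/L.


C0 = Dose/Vd = 868/12.9 = 67.2868 mg/L
AUC = C0/ke = 67.2868/0.216
AUC = 311.5 mg*hr/L


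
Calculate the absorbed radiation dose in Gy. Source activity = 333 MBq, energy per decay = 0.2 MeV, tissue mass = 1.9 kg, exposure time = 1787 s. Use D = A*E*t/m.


A = 333 MBq = 3.3300e+08 Bq
E = 0.2 MeV = 3.204e-14 J
D = A*E*t/m = 3.3300e+08*3.204e-14*1787/1.9
D = 0.01003 Gy


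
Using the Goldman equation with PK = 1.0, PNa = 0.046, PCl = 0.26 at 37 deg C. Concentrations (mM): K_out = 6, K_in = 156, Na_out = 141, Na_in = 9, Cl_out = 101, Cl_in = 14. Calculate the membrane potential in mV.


Vm = (RT/F)*ln((PK*Ko + PNa*Nao + PCl*Cli)/(PK*Ki + PNa*Nai + PCl*Clo))
Numer = 16.126, Denom = 182.674
Vm = -64.87 mV


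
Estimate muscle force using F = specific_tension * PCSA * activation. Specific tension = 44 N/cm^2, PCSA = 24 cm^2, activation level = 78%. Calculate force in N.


F = sigma * PCSA * activation
F = 44 * 24 * 0.78
F = 823.7 N


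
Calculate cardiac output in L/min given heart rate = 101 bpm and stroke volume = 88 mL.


CO = HR * SV
CO = 101 * 88 / 1000
CO = 8.888 L/min


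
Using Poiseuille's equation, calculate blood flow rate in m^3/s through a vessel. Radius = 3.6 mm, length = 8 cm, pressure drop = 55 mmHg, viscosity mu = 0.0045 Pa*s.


Q = pi*r^4*dP / (8*mu*L)
r = 0.0036 m, L = 0.08 m
dP = 55 mmHg = 7332.71 Pa
Q = 0.001343 m^3/s


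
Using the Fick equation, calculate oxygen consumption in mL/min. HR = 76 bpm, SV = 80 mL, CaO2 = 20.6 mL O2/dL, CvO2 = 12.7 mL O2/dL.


CO = HR*SV = 76*80/1000 = 6.08 L/min
a-v O2 diff = 20.6 - 12.7 = 7.9 mL/dL
VO2 = CO * (CaO2-CvO2) * 10 dL/L
VO2 = 6.08 * 7.9 * 10
VO2 = 480.3 mL/min


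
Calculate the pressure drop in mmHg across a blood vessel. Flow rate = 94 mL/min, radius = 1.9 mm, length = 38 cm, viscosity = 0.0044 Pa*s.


dP = 8*mu*L*Q / (pi*r^4)
Q = 94 mL/min = 1.56667e-06 m^3/s
dP = 511.846 Pa = 511.846 / 133.322 mmHg = 3.839 mmHg


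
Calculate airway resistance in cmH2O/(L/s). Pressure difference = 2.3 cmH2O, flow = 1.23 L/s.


R = dP / flow
R = 2.3 / 1.23
R = 1.87 cmH2O/(L/s)


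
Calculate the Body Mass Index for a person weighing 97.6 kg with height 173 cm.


BMI = weight / height^2
height = 173 cm = 1.73 m
BMI = 97.6 / 1.73^2
BMI = 32.61 kg/m^2


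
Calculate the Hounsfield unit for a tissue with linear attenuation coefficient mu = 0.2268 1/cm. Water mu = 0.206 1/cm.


HU = ((mu_tissue - mu_water) / mu_water) * 1000
HU = ((0.2268 - 0.206) / 0.206) * 1000
HU = 101


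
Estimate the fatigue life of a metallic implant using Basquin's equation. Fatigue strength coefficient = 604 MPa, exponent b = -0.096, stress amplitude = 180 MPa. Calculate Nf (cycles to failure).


sigma_a = sigma_f' * (2Nf)^b
2Nf = (sigma_a/sigma_f')^(1/b)
2Nf = (180/604)^(1/-0.096)
2Nf = 299718.02
Nf = 1.499e+05


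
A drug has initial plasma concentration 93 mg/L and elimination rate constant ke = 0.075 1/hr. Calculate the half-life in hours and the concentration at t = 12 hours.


t_half = ln(2) / ke = 0.693147 / 0.075 = 9.242 hr
C(t) = C0 * exp(-ke*t) = 93 * exp(-0.075*12)
C(12) = 37.81 mg/L


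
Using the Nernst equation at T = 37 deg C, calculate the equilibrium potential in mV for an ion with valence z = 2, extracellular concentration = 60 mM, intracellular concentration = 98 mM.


E = (RT/(zF)) * ln(C_out/C_in)
T = 37 + 273.15 = 310.15 K
E = (8.314 * 310.15 / (2 * 96485)) * ln(60/98)
E = -6.556 mV


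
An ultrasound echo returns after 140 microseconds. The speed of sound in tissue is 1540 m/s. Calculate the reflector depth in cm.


depth = c * t / 2
t = 140 us = 1.4000e-04 s
depth = 1540 * 1.4000e-04 / 2
depth = 0.1078 m = 10.78 cm


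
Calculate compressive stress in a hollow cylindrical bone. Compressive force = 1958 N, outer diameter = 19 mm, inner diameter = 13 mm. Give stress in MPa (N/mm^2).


A = pi*(r_o^2 - r_i^2)
r_o = 9.5 mm, r_i = 6.5 mm
A = 150.796 mm^2
sigma = F/A = 1958 / 150.796
sigma = 12.98 MPa


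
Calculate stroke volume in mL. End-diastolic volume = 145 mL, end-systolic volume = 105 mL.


SV = EDV - ESV
SV = 145 - 105
SV = 40 mL


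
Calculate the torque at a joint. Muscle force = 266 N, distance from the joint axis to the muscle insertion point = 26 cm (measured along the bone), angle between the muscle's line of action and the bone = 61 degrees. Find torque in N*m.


Torque = F * d * sin(theta)   (moment arm = d*sin(theta))
d = 26 cm = 0.26 m
Torque = 266 * 0.26 * sin(61)
Torque = 60.49 N*m


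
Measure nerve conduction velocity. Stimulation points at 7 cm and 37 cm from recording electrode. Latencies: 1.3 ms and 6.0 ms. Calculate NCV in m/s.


Distance = (37 - 7) / 100 = 0.3 m
dt = (6.0 - 1.3) / 1000 = 0.0047 s
NCV = dist / dt = 63.83 m/s


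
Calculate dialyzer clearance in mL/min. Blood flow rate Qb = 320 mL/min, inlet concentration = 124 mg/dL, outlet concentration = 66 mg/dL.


K = Qb * (Cb_in - Cb_out) / Cb_in
K = 320 * (124 - 66) / 124
K = 149.7 mL/min


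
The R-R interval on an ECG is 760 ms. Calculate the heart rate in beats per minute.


HR = 60 / RR_interval(s)
RR = 760 ms = 0.76 s
HR = 60 / 0.76 = 78.95 bpm


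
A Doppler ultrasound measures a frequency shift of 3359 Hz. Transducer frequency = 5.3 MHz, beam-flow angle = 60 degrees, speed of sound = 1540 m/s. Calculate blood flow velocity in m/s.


v = fd * c / (2 * f0 * cos(theta))
v = 3359 * 1540 / (2 * 5.3000e+06 * cos(60))
v = 0.976 m/s


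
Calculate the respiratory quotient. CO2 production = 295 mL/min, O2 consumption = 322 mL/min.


RQ = VCO2 / VO2
RQ = 295 / 322
RQ = 0.9161


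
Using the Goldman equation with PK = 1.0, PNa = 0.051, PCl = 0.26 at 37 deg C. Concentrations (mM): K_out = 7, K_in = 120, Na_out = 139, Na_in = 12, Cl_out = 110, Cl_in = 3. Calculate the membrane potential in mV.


Vm = (RT/F)*ln((PK*Ko + PNa*Nao + PCl*Cli)/(PK*Ki + PNa*Nai + PCl*Clo))
Numer = 14.869, Denom = 149.212
Vm = -61.63 mV


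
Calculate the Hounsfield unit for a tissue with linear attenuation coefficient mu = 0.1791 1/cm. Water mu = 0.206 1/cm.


HU = ((mu_tissue - mu_water) / mu_water) * 1000
HU = ((0.1791 - 0.206) / 0.206) * 1000
HU = -130.6


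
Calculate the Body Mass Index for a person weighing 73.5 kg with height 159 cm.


BMI = weight / height^2
height = 159 cm = 1.59 m
BMI = 73.5 / 1.59^2
BMI = 29.07 kg/m^2


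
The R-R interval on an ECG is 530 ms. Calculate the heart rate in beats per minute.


HR = 60 / RR_interval(s)
RR = 530 ms = 0.53 s
HR = 60 / 0.53 = 113.2 bpm


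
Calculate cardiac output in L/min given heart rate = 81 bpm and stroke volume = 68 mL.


CO = HR * SV
CO = 81 * 68 / 1000
CO = 5.508 L/min


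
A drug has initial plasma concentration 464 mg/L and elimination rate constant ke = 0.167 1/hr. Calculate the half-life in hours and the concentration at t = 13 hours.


t_half = ln(2) / ke = 0.693147 / 0.167 = 4.151 hr
C(t) = C0 * exp(-ke*t) = 464 * exp(-0.167*13)
C(13) = 52.93 mg/L


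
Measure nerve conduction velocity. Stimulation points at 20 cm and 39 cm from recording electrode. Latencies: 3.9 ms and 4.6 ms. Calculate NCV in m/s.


Distance = (39 - 20) / 100 = 0.19 m
dt = (4.6 - 3.9) / 1000 = 7.0000e-04 s
NCV = dist / dt = 271.4 m/s


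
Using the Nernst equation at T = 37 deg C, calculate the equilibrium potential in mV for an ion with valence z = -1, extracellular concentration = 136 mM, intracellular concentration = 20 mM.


E = (RT/(zF)) * ln(C_out/C_in)
T = 37 + 273.15 = 310.15 K
E = (8.314 * 310.15 / (-1 * 96485)) * ln(136/20)
E = -51.23 mV


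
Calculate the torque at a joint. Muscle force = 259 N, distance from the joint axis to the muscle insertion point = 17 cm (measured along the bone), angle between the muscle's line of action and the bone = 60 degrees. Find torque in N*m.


Torque = F * d * sin(theta)   (moment arm = d*sin(theta))
d = 17 cm = 0.17 m
Torque = 259 * 0.17 * sin(60)
Torque = 38.13 N*m


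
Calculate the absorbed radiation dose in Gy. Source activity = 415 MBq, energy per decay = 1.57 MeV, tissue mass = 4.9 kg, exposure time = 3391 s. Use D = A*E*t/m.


A = 415 MBq = 4.1500e+08 Bq
E = 1.57 MeV = 2.51514e-13 J
D = A*E*t/m = 4.1500e+08*2.51514e-13*3391/4.9
D = 0.07223 Gy


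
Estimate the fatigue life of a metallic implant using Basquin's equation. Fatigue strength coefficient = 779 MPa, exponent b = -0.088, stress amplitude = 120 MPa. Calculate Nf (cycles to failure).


sigma_a = sigma_f' * (2Nf)^b
2Nf = (sigma_a/sigma_f')^(1/b)
2Nf = (120/779)^(1/-0.088)
2Nf = 1.7034155e+09
Nf = 8.5171e+08


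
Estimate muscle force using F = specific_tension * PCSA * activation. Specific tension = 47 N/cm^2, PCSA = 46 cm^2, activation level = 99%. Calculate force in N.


F = sigma * PCSA * activation
F = 47 * 46 * 0.99
F = 2140 N


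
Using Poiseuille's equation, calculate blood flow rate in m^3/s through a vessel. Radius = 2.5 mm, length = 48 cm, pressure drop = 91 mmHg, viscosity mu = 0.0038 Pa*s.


Q = pi*r^4*dP / (8*mu*L)
r = 0.0025 m, L = 0.48 m
dP = 91 mmHg = 12132.302 Pa
Q = 1.0203e-04 m^3/s


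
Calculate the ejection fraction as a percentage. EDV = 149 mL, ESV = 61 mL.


SV = EDV - ESV = 149 - 61 = 88 mL
EF = SV/EDV * 100 = 88/149 * 100
EF = 59.06%


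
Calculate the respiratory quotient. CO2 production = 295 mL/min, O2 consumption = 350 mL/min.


RQ = VCO2 / VO2
RQ = 295 / 350
RQ = 0.8429


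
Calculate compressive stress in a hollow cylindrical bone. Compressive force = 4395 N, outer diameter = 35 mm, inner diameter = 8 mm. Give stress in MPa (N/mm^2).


A = pi*(r_o^2 - r_i^2)
r_o = 17.5 mm, r_i = 4 mm
A = 911.847 mm^2
sigma = F/A = 4395 / 911.847
sigma = 4.82 MPa


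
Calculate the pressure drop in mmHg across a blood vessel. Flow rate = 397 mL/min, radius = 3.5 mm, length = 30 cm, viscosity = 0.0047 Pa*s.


dP = 8*mu*L*Q / (pi*r^4)
Q = 397 mL/min = 6.61667e-06 m^3/s
dP = 158.317 Pa = 158.317 / 133.322 mmHg = 1.187 mmHg


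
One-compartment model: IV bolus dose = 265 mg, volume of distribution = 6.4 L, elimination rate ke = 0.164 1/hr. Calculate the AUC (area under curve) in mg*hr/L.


C0 = Dose/Vd = 265/6.4 = 41.4062 mg/L
AUC = C0/ke = 41.4062/0.164
AUC = 252.5 mg*hr/L


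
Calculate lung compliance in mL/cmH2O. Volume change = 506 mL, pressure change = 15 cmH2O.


C = dV / dP
C = 506 / 15
C = 33.73 mL/cmH2O


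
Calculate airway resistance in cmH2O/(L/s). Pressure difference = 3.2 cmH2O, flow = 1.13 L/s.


R = dP / flow
R = 3.2 / 1.13
R = 2.832 cmH2O/(L/s)


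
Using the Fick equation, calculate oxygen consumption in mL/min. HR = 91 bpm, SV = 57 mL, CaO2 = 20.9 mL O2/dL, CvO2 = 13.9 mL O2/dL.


CO = HR*SV = 91*57/1000 = 5.187 L/min
a-v O2 diff = 20.9 - 13.9 = 7 mL/dL
VO2 = CO * (CaO2-CvO2) * 10 dL/L
VO2 = 5.187 * 7 * 10
VO2 = 363.1 mL/min


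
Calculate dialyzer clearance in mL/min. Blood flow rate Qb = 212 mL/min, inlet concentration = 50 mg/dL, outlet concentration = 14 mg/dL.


K = Qb * (Cb_in - Cb_out) / Cb_in
K = 212 * (50 - 14) / 50
K = 152.6 mL/min


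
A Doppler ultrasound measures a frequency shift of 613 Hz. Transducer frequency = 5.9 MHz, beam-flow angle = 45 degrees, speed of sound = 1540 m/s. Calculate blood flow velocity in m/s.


v = fd * c / (2 * f0 * cos(theta))
v = 613 * 1540 / (2 * 5.9000e+06 * cos(45))
v = 0.1131 m/s


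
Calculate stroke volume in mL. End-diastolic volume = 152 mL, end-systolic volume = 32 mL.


SV = EDV - ESV
SV = 152 - 32
SV = 120 mL


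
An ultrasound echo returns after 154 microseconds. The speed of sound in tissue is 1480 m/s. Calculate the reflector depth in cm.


depth = c * t / 2
t = 154 us = 1.5400e-04 s
depth = 1480 * 1.5400e-04 / 2
depth = 0.11396 m = 11.396 cm


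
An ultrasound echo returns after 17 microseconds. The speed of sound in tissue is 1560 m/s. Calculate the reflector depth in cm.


depth = c * t / 2
t = 17 us = 1.7000e-05 s
depth = 1560 * 1.7000e-05 / 2
depth = 0.01326 m = 1.326 cm


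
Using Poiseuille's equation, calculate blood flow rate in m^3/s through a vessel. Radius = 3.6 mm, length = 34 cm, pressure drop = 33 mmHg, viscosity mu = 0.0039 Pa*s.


Q = pi*r^4*dP / (8*mu*L)
r = 0.0036 m, L = 0.34 m
dP = 33 mmHg = 4399.626 Pa
Q = 2.1885e-04 m^3/s


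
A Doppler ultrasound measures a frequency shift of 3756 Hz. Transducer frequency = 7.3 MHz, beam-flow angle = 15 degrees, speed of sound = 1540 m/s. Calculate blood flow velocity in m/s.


v = fd * c / (2 * f0 * cos(theta))
v = 3756 * 1540 / (2 * 7.3000e+06 * cos(15))
v = 0.4102 m/s


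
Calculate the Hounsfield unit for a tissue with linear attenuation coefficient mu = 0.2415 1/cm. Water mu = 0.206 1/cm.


HU = ((mu_tissue - mu_water) / mu_water) * 1000
HU = ((0.2415 - 0.206) / 0.206) * 1000
HU = 172.3


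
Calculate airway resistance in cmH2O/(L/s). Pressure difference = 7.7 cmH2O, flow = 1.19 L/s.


R = dP / flow
R = 7.7 / 1.19
R = 6.471 cmH2O/(L/s)


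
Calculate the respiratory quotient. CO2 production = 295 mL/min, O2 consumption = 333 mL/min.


RQ = VCO2 / VO2
RQ = 295 / 333
RQ = 0.8859


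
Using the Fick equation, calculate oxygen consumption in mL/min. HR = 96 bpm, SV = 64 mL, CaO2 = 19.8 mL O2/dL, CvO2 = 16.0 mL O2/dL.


CO = HR*SV = 96*64/1000 = 6.144 L/min
a-v O2 diff = 19.8 - 16.0 = 3.8 mL/dL
VO2 = CO * (CaO2-CvO2) * 10 dL/L
VO2 = 6.144 * 3.8 * 10
VO2 = 233.5 mL/min


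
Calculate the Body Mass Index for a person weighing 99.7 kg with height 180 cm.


BMI = weight / height^2
height = 180 cm = 1.8 m
BMI = 99.7 / 1.8^2
BMI = 30.77 kg/m^2


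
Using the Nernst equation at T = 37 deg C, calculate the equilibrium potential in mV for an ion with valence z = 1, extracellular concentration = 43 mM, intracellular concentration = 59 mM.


E = (RT/(zF)) * ln(C_out/C_in)
T = 37 + 273.15 = 310.15 K
E = (8.314 * 310.15 / (1 * 96485)) * ln(43/59)
E = -8.454 mV


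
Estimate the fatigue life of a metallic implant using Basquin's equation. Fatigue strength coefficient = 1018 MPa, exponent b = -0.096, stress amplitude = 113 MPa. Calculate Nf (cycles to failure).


sigma_a = sigma_f' * (2Nf)^b
2Nf = (sigma_a/sigma_f')^(1/b)
2Nf = (113/1018)^(1/-0.096)
2Nf = 8.7997885e+09
Nf = 4.3999e+09


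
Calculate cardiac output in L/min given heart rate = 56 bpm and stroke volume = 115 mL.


CO = HR * SV
CO = 56 * 115 / 1000
CO = 6.44 L/min


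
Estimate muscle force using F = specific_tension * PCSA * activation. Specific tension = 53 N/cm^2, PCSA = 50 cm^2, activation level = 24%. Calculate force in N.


F = sigma * PCSA * activation
F = 53 * 50 * 0.24
F = 636 N


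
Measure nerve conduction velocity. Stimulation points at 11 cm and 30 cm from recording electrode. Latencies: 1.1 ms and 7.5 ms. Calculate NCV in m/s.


Distance = (30 - 11) / 100 = 0.19 m
dt = (7.5 - 1.1) / 1000 = 0.0064 s
NCV = dist / dt = 29.69 m/s


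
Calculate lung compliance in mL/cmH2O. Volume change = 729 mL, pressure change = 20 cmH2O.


C = dV / dP
C = 729 / 20
C = 36.45 mL/cmH2O


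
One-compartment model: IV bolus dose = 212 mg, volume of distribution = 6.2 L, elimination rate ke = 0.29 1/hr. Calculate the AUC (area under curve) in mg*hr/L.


C0 = Dose/Vd = 212/6.2 = 34.1935 mg/L
AUC = C0/ke = 34.1935/0.29
AUC = 117.9 mg*hr/L


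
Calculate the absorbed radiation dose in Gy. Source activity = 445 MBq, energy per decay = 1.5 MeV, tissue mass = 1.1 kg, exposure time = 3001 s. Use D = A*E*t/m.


A = 445 MBq = 4.4500e+08 Bq
E = 1.5 MeV = 2.403e-13 J
D = A*E*t/m = 4.4500e+08*2.403e-13*3001/1.1
D = 0.2917 Gy


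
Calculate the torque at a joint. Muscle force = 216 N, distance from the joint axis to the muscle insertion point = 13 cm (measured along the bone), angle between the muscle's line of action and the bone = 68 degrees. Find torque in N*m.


Torque = F * d * sin(theta)   (moment arm = d*sin(theta))
d = 13 cm = 0.13 m
Torque = 216 * 0.13 * sin(68)
Torque = 26.04 N*m


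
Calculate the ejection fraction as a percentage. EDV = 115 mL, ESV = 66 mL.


SV = EDV - ESV = 115 - 66 = 49 mL
EF = SV/EDV * 100 = 49/115 * 100
EF = 42.61%


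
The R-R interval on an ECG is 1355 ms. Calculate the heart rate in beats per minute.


HR = 60 / RR_interval(s)
RR = 1355 ms = 1.355 s
HR = 60 / 1.355 = 44.28 bpm


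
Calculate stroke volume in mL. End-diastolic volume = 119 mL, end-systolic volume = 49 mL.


SV = EDV - ESV
SV = 119 - 49
SV = 70 mL


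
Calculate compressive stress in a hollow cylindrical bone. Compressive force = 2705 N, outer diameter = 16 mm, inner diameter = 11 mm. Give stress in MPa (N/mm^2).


A = pi*(r_o^2 - r_i^2)
r_o = 8 mm, r_i = 5.5 mm
A = 106.029 mm^2
sigma = F/A = 2705 / 106.029
sigma = 25.51 MPa


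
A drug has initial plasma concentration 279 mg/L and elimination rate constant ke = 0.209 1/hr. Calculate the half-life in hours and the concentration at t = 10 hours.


t_half = ln(2) / ke = 0.693147 / 0.209 = 3.316 hr
C(t) = C0 * exp(-ke*t) = 279 * exp(-0.209*10)
C(10) = 34.51 mg/L


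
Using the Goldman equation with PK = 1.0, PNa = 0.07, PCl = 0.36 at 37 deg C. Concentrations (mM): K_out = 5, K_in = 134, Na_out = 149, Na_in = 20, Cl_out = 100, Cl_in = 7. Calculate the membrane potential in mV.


Vm = (RT/F)*ln((PK*Ko + PNa*Nao + PCl*Cli)/(PK*Ki + PNa*Nai + PCl*Clo))
Numer = 17.95, Denom = 171.4
Vm = -60.3 mV


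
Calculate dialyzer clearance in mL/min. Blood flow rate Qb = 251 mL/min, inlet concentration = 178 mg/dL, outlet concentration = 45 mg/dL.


K = Qb * (Cb_in - Cb_out) / Cb_in
K = 251 * (178 - 45) / 178
K = 187.5 mL/min


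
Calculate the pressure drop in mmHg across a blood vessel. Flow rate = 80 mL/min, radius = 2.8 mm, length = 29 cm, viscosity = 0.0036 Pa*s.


dP = 8*mu*L*Q / (pi*r^4)
Q = 80 mL/min = 1.33333e-06 m^3/s
dP = 57.6695 Pa = 57.6695 / 133.322 mmHg = 0.4326 mmHg


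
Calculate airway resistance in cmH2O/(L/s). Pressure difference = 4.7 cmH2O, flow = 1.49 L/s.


R = dP / flow
R = 4.7 / 1.49
R = 3.154 cmH2O/(L/s)


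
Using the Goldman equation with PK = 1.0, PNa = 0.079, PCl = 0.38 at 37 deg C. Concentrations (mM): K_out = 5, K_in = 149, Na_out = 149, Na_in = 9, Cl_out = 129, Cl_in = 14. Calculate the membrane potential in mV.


Vm = (RT/F)*ln((PK*Ko + PNa*Nao + PCl*Cli)/(PK*Ki + PNa*Nai + PCl*Clo))
Numer = 22.091, Denom = 198.731
Vm = -58.71 mV


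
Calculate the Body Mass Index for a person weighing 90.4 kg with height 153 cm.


BMI = weight / height^2
height = 153 cm = 1.53 m
BMI = 90.4 / 1.53^2
BMI = 38.62 kg/m^2


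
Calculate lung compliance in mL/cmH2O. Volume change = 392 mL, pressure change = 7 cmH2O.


C = dV / dP
C = 392 / 7
C = 56 mL/cmH2O


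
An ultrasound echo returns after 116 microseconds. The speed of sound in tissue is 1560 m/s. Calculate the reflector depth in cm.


depth = c * t / 2
t = 116 us = 1.1600e-04 s
depth = 1560 * 1.1600e-04 / 2
depth = 0.09048 m = 9.048 cm


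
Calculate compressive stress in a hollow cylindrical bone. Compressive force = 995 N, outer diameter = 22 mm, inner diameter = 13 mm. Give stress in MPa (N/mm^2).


A = pi*(r_o^2 - r_i^2)
r_o = 11 mm, r_i = 6.5 mm
A = 247.4 mm^2
sigma = F/A = 995 / 247.4
sigma = 4.022 MPa


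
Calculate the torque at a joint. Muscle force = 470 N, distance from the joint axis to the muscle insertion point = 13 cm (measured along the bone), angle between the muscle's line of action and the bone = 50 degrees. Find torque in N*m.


Torque = F * d * sin(theta)   (moment arm = d*sin(theta))
d = 13 cm = 0.13 m
Torque = 470 * 0.13 * sin(50)
Torque = 46.81 N*m


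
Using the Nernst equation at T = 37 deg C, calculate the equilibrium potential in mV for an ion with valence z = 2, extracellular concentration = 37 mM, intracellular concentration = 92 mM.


E = (RT/(zF)) * ln(C_out/C_in)
T = 37 + 273.15 = 310.15 K
E = (8.314 * 310.15 / (2 * 96485)) * ln(37/92)
E = -12.17 mV


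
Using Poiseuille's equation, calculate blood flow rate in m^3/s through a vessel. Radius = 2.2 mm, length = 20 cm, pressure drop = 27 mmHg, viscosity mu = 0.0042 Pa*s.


Q = pi*r^4*dP / (8*mu*L)
r = 0.0022 m, L = 0.2 m
dP = 27 mmHg = 3599.694 Pa
Q = 3.9422e-05 m^3/s


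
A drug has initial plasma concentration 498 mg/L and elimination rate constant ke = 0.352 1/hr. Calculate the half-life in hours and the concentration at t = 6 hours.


t_half = ln(2) / ke = 0.693147 / 0.352 = 1.969 hr
C(t) = C0 * exp(-ke*t) = 498 * exp(-0.352*6)
C(6) = 60.26 mg/L


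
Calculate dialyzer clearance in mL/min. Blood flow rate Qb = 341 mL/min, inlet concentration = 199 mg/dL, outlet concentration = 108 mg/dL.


K = Qb * (Cb_in - Cb_out) / Cb_in
K = 341 * (199 - 108) / 199
K = 155.9 mL/min


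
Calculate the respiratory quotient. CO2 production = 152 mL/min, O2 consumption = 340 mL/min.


RQ = VCO2 / VO2
RQ = 152 / 340
RQ = 0.4471


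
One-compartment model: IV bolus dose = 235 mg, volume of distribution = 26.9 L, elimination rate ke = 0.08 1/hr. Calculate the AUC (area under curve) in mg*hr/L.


C0 = Dose/Vd = 235/26.9 = 8.73606 mg/L
AUC = C0/ke = 8.73606/0.08
AUC = 109.2 mg*hr/L


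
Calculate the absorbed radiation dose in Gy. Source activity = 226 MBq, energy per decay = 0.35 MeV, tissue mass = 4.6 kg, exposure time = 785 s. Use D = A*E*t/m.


A = 226 MBq = 2.2600e+08 Bq
E = 0.35 MeV = 5.607e-14 J
D = A*E*t/m = 2.2600e+08*5.607e-14*785/4.6
D = 0.002162 Gy


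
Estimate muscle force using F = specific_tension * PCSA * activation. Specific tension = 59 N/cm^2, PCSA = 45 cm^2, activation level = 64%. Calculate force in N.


F = sigma * PCSA * activation
F = 59 * 45 * 0.64
F = 1699 N


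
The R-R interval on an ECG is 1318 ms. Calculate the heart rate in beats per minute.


HR = 60 / RR_interval(s)
RR = 1318 ms = 1.318 s
HR = 60 / 1.318 = 45.52 bpm


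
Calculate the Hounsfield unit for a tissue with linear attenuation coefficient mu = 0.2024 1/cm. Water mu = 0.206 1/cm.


HU = ((mu_tissue - mu_water) / mu_water) * 1000
HU = ((0.2024 - 0.206) / 0.206) * 1000
HU = -17.48
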